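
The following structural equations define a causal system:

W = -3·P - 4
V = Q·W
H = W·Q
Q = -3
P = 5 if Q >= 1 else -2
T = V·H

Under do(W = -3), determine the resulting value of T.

The intervention breaks the incoming arrows to W: W = -3·P - 4 no longer applies, and W = -3.
H = W·Q  [with W=-3, Q=-3]  = 9
V = Q·W  [with Q=-3, W=-3]  = 9
T = V·H  [with V=9, H=9]  = 81

81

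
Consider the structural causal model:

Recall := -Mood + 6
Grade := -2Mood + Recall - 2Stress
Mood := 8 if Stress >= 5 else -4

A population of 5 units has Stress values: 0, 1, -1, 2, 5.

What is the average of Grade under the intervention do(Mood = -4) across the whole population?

15.2

The intervention sets Mood=-4 in all 5 units regardless of Stress. Recomputing Grade per unit gives 18, 16, 20, 14, 8; average 15.2.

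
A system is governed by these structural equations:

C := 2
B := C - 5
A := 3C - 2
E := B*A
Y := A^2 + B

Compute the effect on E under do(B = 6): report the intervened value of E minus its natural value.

36

Under do(B=6), the mechanism B := C - 5 is discarded; B is fixed at 6.
A = 3C - 2  [with C=2]  = 4
E = B*A  [with B=6, A=4]  = 24
Without intervention: B = C - 5  [with C=2]  = -3; A = 3C - 2  [with C=2]  = 4; E = B*A  [with B=-3, A=4]  = -12.
Change = 24 − (-12) = 36.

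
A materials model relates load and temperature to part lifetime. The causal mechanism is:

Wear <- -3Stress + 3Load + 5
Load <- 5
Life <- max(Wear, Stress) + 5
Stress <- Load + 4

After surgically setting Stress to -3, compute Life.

Under do(Stress=-3), the mechanism Stress <- Load + 4 is discarded; Stress is fixed at -3.
Wear = -3Stress + 3Load + 5  [with Stress=-3, Load=5]  = 29
Life = max(Wear, Stress) + 5  [with Wear=29, Stress=-3]  = 34

34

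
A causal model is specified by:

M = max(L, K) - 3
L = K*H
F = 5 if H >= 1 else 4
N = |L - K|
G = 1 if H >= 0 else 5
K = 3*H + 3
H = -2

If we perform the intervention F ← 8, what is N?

The intervention breaks the incoming arrows to F: F = 5 if H >= 1 else 4 no longer applies, and F = 8.
No directed path runs from F to N, so N keeps its natural value.
K = 3*H + 3  [with H=-2]  = -3
L = K*H  [with K=-3, H=-2]  = 6
N = |L - K|  [with L=6, K=-3]  = 9

9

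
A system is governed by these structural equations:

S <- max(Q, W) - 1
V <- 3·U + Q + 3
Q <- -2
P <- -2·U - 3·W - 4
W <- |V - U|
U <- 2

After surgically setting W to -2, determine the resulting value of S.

Intervening sets W = -2 and removes its equation (W <- |V - U|).
S = max(Q, W) - 1  [with Q=-2, W=-2]  = -3

-3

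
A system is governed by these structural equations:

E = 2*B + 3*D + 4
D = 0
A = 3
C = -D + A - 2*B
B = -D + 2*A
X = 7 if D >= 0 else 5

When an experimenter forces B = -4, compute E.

do(B=-4) replaces the equation B = -D + 2*A with the constant B = -4.
E = 2*B + 3*D + 4  [with B=-4, D=0]  = -4

-4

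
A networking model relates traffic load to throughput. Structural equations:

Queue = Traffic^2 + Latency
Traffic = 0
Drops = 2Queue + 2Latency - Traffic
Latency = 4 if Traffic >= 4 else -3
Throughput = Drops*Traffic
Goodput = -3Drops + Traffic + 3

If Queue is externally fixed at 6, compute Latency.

Under do(Queue=6), the mechanism Queue = Traffic^2 + Latency is discarded; Queue is fixed at 6.
Since Latency is not a descendant of the intervened variable, it is unaffected.
Latency = 4 if Traffic >= 4 else -3  [with Traffic=0]  = -3

-3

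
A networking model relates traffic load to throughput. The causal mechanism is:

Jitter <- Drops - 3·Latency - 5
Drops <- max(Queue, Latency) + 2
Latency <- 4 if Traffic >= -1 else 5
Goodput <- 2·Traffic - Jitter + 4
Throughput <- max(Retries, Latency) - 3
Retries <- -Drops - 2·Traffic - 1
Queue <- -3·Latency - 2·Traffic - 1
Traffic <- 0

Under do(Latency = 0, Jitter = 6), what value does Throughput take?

-3

Setting Latency = 0, Jitter = 6 by intervention discards those variables' equations.
Queue = -3·Latency - 2·Traffic - 1  [with Latency=0, Traffic=0]  = -1
Drops = max(Queue, Latency) + 2  [with Queue=-1, Latency=0]  = 2
Retries = -Drops - 2·Traffic - 1  [with Drops=2, Traffic=0]  = -3
Throughput = max(Retries, Latency) - 3  [with Retries=-3, Latency=0]  = -3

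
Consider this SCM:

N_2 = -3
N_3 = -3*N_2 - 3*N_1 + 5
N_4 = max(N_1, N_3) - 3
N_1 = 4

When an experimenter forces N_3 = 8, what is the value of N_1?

4

Under do(N_3=8), the mechanism N_3 = -3*N_2 - 3*N_1 + 5 is discarded; N_3 is fixed at 8.
N_1 is not downstream of the intervention, so its value is determined by the original equations.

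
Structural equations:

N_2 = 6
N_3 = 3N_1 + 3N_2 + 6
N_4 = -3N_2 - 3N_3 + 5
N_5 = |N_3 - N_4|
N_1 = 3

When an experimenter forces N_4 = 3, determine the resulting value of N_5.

Intervening sets N_4 = 3 and removes its equation (N_4 = -3N_2 - 3N_3 + 5).
N_3 = 3N_1 + 3N_2 + 6  [with N_1=3, N_2=6]  = 33
N_5 = |N_3 - N_4|  [with N_3=33, N_4=3]  = 30

30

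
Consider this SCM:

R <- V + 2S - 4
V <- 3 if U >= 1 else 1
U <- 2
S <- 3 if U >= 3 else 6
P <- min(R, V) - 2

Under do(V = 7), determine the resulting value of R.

15

The intervention breaks the incoming arrows to V: V <- 3 if U >= 1 else 1 no longer applies, and V = 7.
S = 3 if U >= 3 else 6  [with U=2]  = 6
R = V + 2S - 4  [with V=7, S=6]  = 15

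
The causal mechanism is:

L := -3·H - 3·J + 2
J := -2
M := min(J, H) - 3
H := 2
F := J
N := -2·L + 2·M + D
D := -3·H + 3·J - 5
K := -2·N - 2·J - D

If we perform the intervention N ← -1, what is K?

23

Intervening sets N = -1 and removes its equation (N := -2·L + 2·M + D).
D = -3·H + 3·J - 5  [with H=2, J=-2]  = -17
K = -2·N - 2·J - D  [with N=-1, J=-2, D=-17]  = 23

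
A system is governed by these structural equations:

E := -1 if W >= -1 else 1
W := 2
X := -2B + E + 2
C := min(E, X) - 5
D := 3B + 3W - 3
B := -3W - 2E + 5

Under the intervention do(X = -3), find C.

Under do(X=-3), the mechanism X := -2B + E + 2 is discarded; X is fixed at -3.
E = -1 if W >= -1 else 1  [with W=2]  = -1
C = min(E, X) - 5  [with E=-1, X=-3]  = -8

-8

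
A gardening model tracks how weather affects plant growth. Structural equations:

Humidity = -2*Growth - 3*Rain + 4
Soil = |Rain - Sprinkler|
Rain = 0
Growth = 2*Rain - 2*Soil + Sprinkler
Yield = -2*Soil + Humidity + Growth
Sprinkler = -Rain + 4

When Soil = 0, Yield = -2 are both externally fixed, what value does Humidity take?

The joint intervention fixes Soil = 0, Yield = -2, removing each variable's own equation.
Sprinkler = -Rain + 4  [with Rain=0]  = 4
Growth = 2*Rain - 2*Soil + Sprinkler  [with Rain=0, Soil=0, Sprinkler=4]  = 4
Humidity = -2*Growth - 3*Rain + 4  [with Growth=4, Rain=0]  = -4

-4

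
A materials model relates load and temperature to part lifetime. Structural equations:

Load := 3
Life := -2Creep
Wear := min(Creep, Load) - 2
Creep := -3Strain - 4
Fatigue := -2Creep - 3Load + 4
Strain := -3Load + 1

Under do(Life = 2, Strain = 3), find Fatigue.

The joint intervention fixes Life = 2, Strain = 3, removing each variable's own equation.
Creep = -3Strain - 4  [with Strain=3]  = -13
Fatigue = -2Creep - 3Load + 4  [with Creep=-13, Load=3]  = 21

21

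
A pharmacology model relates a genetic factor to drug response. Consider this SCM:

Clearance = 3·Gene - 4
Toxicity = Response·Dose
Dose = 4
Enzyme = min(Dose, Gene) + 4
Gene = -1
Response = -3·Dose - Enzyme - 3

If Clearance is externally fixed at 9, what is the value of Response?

do(Clearance=9) replaces the equation Clearance = 3·Gene - 4 with the constant Clearance = 9.
No directed path runs from Clearance to Response, so Response keeps its natural value.
Enzyme = min(Dose, Gene) + 4  [with Dose=4, Gene=-1]  = 3
Response = -3·Dose - Enzyme - 3  [with Dose=4, Enzyme=3]  = -18

-18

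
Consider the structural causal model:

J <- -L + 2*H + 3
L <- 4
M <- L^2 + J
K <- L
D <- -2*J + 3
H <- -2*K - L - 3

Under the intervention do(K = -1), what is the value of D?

do(K=-1) replaces the equation K <- L with the constant K = -1.
H = -2*K - L - 3  [with K=-1, L=4]  = -5
J = -L + 2*H + 3  [with L=4, H=-5]  = -11
D = -2*J + 3  [with J=-11]  = 25

25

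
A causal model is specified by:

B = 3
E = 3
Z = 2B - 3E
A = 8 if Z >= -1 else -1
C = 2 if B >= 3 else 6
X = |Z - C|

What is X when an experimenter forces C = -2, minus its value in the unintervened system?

-4

The intervention breaks the incoming arrows to C: C = 2 if B >= 3 else 6 no longer applies, and C = -2.
Z = 2B - 3E  [with B=3, E=3]  = -3
X = |Z - C|  [with Z=-3, C=-2]  = 1
Without intervention: Z = 2B - 3E  [with B=3, E=3]  = -3; C = 2 if B >= 3 else 6  [with B=3]  = 2; X = |Z - C|  [with Z=-3, C=2]  = 5.
Change = 1 − 5 = -4.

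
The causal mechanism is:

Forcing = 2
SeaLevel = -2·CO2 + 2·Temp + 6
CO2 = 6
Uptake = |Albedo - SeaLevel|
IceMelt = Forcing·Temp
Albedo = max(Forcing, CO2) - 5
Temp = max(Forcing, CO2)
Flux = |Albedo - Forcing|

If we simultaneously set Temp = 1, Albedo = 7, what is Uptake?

The joint intervention fixes Temp = 1, Albedo = 7, removing each variable's own equation.
SeaLevel = -2·CO2 + 2·Temp + 6  [with CO2=6, Temp=1]  = -4
Uptake = |Albedo - SeaLevel|  [with Albedo=7, SeaLevel=-4]  = 11

11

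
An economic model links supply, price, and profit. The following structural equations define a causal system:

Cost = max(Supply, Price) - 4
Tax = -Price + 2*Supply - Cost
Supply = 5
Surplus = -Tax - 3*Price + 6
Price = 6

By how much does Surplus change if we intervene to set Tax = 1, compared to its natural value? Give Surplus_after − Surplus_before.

1

Intervening sets Tax = 1 and removes its equation (Tax = -Price + 2*Supply - Cost).
Surplus = -Tax - 3*Price + 6  [with Tax=1, Price=6]  = -13
Without intervention: Cost = max(Supply, Price) - 4  [with Supply=5, Price=6]  = 2; Tax = -Price + 2*Supply - Cost  [with Price=6, Supply=5, Cost=2]  = 2; Surplus = -Tax - 3*Price + 6  [with Tax=2, Price=6]  = -14.
Change = -13 − (-14) = 1.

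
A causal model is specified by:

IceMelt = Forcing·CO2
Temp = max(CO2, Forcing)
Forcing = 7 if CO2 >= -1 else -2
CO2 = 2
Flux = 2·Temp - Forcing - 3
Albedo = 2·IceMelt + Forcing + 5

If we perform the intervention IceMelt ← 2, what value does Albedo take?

16

Intervening sets IceMelt = 2 and removes its equation (IceMelt = Forcing·CO2).
Forcing = 7 if CO2 >= -1 else -2  [with CO2=2]  = 7
Albedo = 2·IceMelt + Forcing + 5  [with IceMelt=2, Forcing=7]  = 16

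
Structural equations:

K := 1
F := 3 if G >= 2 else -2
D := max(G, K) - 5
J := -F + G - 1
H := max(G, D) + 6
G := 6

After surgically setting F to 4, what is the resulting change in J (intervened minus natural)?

-1

do(F=4) replaces the equation F := 3 if G >= 2 else -2 with the constant F = 4.
J = -F + G - 1  [with F=4, G=6]  = 1
Without intervention: F = 3 if G >= 2 else -2  [with G=6]  = 3; J = -F + G - 1  [with F=3, G=6]  = 2.
Change = 1 − 2 = -1.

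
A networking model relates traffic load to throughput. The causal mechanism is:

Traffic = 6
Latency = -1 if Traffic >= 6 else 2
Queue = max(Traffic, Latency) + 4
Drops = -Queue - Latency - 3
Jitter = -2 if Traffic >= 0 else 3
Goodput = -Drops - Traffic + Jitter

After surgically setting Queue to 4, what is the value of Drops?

-6

The intervention breaks the incoming arrows to Queue: Queue = max(Traffic, Latency) + 4 no longer applies, and Queue = 4.
Latency = -1 if Traffic >= 6 else 2  [with Traffic=6]  = -1
Drops = -Queue - Latency - 3  [with Queue=4, Latency=-1]  = -6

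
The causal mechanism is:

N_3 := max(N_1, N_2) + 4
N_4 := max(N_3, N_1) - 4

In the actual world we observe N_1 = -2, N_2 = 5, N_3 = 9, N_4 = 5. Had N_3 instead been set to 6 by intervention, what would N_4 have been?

2

The intervention breaks the incoming arrows to N_3: N_3 := max(N_1, N_2) + 4 no longer applies, and N_3 = 6.
N_4 = max(N_3, N_1) - 4  [with N_3=6, N_1=-2]  = 2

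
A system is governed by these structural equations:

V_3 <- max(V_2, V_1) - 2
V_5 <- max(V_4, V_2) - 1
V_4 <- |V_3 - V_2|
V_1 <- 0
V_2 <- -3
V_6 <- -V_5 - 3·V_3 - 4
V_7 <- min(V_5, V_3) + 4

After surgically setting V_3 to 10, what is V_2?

Under do(V_3=10), the mechanism V_3 <- max(V_2, V_1) - 2 is discarded; V_3 is fixed at 10.
Since V_2 is not a descendant of the intervened variable, it is unaffected.

-3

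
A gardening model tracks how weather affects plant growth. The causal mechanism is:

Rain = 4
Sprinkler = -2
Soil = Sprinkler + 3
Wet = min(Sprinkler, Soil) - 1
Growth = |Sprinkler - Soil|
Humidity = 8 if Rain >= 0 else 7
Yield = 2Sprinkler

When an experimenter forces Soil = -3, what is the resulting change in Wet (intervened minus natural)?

-1

The intervention breaks the incoming arrows to Soil: Soil = Sprinkler + 3 no longer applies, and Soil = -3.
Wet = min(Sprinkler, Soil) - 1  [with Sprinkler=-2, Soil=-3]  = -4
Without intervention: Soil = Sprinkler + 3  [with Sprinkler=-2]  = 1; Wet = min(Sprinkler, Soil) - 1  [with Sprinkler=-2, Soil=1]  = -3.
Change = -4 − (-3) = -1.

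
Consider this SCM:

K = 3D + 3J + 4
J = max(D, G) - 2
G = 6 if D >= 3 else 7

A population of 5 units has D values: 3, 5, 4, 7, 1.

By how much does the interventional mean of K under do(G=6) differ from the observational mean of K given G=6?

do(G=6) breaks G's dependence on D. With G=6 fixed, K across the units is 25, 31, 28, 40, 19, mean 28.6.
Observing G=6 restricts to units where G's equation naturally yields 6: D ∈ {3, 5, 4, 7}. In that subpopulation K = 25, 31, 28, 40, mean 31.
Difference = 28.6 − 31 = -2.4.

-2.4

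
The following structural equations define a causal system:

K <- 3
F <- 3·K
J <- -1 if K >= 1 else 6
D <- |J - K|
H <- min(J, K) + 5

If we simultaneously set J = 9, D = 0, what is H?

Setting J = 9, D = 0 by intervention discards those variables' equations.
H = min(J, K) + 5  [with J=9, K=3]  = 8

8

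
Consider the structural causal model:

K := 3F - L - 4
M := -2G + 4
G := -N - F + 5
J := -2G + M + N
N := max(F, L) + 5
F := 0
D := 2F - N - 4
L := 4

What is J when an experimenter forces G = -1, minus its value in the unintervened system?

do(G=-1) replaces the equation G := -N - F + 5 with the constant G = -1.
N = max(F, L) + 5  [with F=0, L=4]  = 9
M = -2G + 4  [with G=-1]  = 6
J = -2G + M + N  [with G=-1, M=6, N=9]  = 17
Without intervention: N = max(F, L) + 5  [with F=0, L=4]  = 9; G = -N - F + 5  [with N=9, F=0]  = -4; M = -2G + 4  [with G=-4]  = 12; J = -2G + M + N  [with G=-4, M=12, N=9]  = 29.
Change = 17 − 29 = -12.

-12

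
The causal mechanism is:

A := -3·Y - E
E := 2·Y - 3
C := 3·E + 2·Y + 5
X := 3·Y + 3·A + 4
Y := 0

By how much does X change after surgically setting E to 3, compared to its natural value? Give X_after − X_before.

-18

do(E=3) replaces the equation E := 2·Y - 3 with the constant E = 3.
A = -3·Y - E  [with Y=0, E=3]  = -3
X = 3·Y + 3·A + 4  [with Y=0, A=-3]  = -5
Without intervention: E = 2·Y - 3  [with Y=0]  = -3; A = -3·Y - E  [with Y=0, E=-3]  = 3; X = 3·Y + 3·A + 4  [with Y=0, A=3]  = 13.
Change = -5 − 13 = -18.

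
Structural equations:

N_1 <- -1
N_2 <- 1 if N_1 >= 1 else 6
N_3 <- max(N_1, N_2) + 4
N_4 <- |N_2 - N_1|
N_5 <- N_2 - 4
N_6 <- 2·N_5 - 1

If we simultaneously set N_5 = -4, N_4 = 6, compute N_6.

-9

Setting N_5 = -4, N_4 = 6 by intervention discards those variables' equations.
N_6 = 2·N_5 - 1  [with N_5=-4]  = -9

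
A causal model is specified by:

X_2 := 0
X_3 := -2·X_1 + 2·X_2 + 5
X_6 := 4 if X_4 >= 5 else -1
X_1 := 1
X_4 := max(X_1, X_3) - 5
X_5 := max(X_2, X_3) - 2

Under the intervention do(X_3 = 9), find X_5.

7

do(X_3=9) replaces the equation X_3 := -2·X_1 + 2·X_2 + 5 with the constant X_3 = 9.
X_5 = max(X_2, X_3) - 2  [with X_2=0, X_3=9]  = 7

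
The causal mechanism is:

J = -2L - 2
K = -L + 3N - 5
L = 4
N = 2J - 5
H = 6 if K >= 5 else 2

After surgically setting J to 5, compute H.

do(J=5) replaces the equation J = -2L - 2 with the constant J = 5.
N = 2J - 5  [with J=5]  = 5
K = -L + 3N - 5  [with L=4, N=5]  = 6
H = 6 if K >= 5 else 2  [with K=6]  = 6

6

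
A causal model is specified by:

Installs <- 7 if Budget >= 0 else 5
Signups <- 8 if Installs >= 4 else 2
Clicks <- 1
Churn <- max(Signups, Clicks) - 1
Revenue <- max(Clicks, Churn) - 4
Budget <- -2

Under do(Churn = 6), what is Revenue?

2

The intervention breaks the incoming arrows to Churn: Churn <- max(Signups, Clicks) - 1 no longer applies, and Churn = 6.
Revenue = max(Clicks, Churn) - 4  [with Clicks=1, Churn=6]  = 2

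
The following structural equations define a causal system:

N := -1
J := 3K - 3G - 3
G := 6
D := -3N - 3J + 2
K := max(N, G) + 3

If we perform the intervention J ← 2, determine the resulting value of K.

Under do(J=2), the mechanism J := 3K - 3G - 3 is discarded; J is fixed at 2.
Since K is not a descendant of the intervened variable, it is unaffected.
K = max(N, G) + 3  [with N=-1, G=6]  = 9

9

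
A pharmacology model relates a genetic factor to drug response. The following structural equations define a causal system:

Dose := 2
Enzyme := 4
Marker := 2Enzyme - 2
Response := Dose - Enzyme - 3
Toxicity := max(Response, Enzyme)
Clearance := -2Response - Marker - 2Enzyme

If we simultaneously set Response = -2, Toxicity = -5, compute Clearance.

-10

The joint intervention fixes Response = -2, Toxicity = -5, removing each variable's own equation.
Marker = 2Enzyme - 2  [with Enzyme=4]  = 6
Clearance = -2Response - Marker - 2Enzyme  [with Response=-2, Marker=6, Enzyme=4]  = -10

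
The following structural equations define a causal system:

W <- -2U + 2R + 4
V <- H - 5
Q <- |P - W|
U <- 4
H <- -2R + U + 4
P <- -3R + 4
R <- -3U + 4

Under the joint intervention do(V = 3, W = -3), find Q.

31

Under do(V = 3, W = -3), each intervened variable's structural equation is replaced by its fixed value.
R = -3U + 4  [with U=4]  = -8
P = -3R + 4  [with R=-8]  = 28
Q = |P - W|  [with P=28, W=-3]  = 31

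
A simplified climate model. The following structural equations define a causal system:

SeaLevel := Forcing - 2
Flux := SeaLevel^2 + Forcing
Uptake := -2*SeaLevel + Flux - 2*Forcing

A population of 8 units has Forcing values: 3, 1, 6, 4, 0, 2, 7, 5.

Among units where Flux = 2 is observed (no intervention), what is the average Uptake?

Observing Flux=2 restricts to units where Flux's equation naturally yields 2: Forcing ∈ {1, 2}. In that subpopulation Uptake = 2, -2, mean 0.

0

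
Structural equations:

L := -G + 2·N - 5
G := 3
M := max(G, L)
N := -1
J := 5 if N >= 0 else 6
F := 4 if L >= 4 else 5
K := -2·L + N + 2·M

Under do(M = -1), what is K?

17

The intervention breaks the incoming arrows to M: M := max(G, L) no longer applies, and M = -1.
L = -G + 2·N - 5  [with G=3, N=-1]  = -10
K = -2·L + N + 2·M  [with L=-10, N=-1, M=-1]  = 17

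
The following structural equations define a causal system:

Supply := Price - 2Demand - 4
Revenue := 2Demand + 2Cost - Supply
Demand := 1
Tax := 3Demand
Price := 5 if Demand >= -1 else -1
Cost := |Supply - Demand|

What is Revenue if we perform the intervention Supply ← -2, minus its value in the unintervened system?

3

do(Supply=-2) replaces the equation Supply := Price - 2Demand - 4 with the constant Supply = -2.
Cost = |Supply - Demand|  [with Supply=-2, Demand=1]  = 3
Revenue = 2Demand + 2Cost - Supply  [with Demand=1, Cost=3, Supply=-2]  = 10
Without intervention: Price = 5 if Demand >= -1 else -1  [with Demand=1]  = 5; Supply = Price - 2Demand - 4  [with Price=5, Demand=1]  = -1; Cost = |Supply - Demand|  [with Supply=-1, Demand=1]  = 2; Revenue = 2Demand + 2Cost - Supply  [with Demand=1, Cost=2, Supply=-1]  = 7.
Change = 10 − 7 = 3.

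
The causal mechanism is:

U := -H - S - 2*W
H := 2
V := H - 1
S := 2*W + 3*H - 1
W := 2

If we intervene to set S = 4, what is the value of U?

-10

do(S=4) replaces the equation S := 2*W + 3*H - 1 with the constant S = 4.
U = -H - S - 2*W  [with H=2, S=4, W=2]  = -10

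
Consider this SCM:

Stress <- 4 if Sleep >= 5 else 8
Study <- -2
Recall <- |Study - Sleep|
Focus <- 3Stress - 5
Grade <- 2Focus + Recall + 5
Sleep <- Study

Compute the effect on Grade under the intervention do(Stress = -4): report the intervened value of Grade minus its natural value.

The intervention breaks the incoming arrows to Stress: Stress <- 4 if Sleep >= 5 else 8 no longer applies, and Stress = -4.
Sleep = Study  [with Study=-2]  = -2
Focus = 3Stress - 5  [with Stress=-4]  = -17
Recall = |Study - Sleep|  [with Study=-2, Sleep=-2]  = 0
Grade = 2Focus + Recall + 5  [with Focus=-17, Recall=0]  = -29
Without intervention: Sleep = Study  [with Study=-2]  = -2; Stress = 4 if Sleep >= 5 else 8  [with Sleep=-2]  = 8; Focus = 3Stress - 5  [with Stress=8]  = 19; Recall = |Study - Sleep|  [with Study=-2, Sleep=-2]  = 0; Grade = 2Focus + Recall + 5  [with Focus=19, Recall=0]  = 43.
Change = -29 − 43 = -72.

-72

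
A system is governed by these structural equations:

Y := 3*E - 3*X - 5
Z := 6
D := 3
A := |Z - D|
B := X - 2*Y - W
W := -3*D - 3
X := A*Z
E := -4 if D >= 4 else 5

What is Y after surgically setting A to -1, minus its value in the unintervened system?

The intervention breaks the incoming arrows to A: A := |Z - D| no longer applies, and A = -1.
E = -4 if D >= 4 else 5  [with D=3]  = 5
X = A*Z  [with A=-1, Z=6]  = -6
Y = 3*E - 3*X - 5  [with E=5, X=-6]  = 28
Without intervention: E = -4 if D >= 4 else 5  [with D=3]  = 5; A = |Z - D|  [with Z=6, D=3]  = 3; X = A*Z  [with A=3, Z=6]  = 18; Y = 3*E - 3*X - 5  [with E=5, X=18]  = -44.
Change = 28 − (-44) = 72.

72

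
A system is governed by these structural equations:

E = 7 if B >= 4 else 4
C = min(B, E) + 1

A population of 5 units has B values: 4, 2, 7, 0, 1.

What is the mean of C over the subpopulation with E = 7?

6.5

Observing E=7 restricts to units where E's equation naturally yields 7: B ∈ {4, 7}. In that subpopulation C = 5, 8, mean 6.5.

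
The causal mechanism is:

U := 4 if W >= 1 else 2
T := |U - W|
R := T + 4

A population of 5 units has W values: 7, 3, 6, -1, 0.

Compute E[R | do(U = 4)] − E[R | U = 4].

1

Under do(U=4), U's equation is replaced by U=4 for every unit. Per-unit R: 7, 5, 6, 9, 8. Mean = 7.
E[R|U=4] averages over only the 3 units with U=4 (W = 7, 3, 6): R = 7, 5, 6, mean 6.
Difference = 7 − 6 = 1.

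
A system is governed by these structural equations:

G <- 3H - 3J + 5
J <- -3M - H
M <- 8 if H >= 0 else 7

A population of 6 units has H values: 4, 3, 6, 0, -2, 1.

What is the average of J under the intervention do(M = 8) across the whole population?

do(M=8) breaks M's dependence on H. With M=8 fixed, J across the units is -28, -27, -30, -24, -22, -25, mean -26.

-26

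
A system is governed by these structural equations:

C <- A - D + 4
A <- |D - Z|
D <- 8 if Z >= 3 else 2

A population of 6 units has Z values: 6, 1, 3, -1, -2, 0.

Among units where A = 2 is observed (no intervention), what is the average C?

Conditioning on A=2 selects the 2 unit(s) with Z ∈ {6, 0}. Their C values: -2, 4. Mean = 1.

1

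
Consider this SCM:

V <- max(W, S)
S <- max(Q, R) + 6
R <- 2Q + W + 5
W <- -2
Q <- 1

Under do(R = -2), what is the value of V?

do(R=-2) replaces the equation R <- 2Q + W + 5 with the constant R = -2.
S = max(Q, R) + 6  [with Q=1, R=-2]  = 7
V = max(W, S)  [with W=-2, S=7]  = 7

7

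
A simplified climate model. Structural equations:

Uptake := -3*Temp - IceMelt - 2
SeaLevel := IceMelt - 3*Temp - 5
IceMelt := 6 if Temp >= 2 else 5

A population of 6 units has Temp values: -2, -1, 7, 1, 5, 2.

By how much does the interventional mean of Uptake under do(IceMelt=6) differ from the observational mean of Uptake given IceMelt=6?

8

Every unit gets IceMelt=6 under the intervention. Uptake values become -2, -5, -29, -11, -23, -14; E[Uptake|do(IceMelt=6)] = -14.
Observing IceMelt=6 restricts to units where IceMelt's equation naturally yields 6: Temp ∈ {7, 5, 2}. In that subpopulation Uptake = -29, -23, -14, mean -22.
Difference = -14 − (-22) = 8.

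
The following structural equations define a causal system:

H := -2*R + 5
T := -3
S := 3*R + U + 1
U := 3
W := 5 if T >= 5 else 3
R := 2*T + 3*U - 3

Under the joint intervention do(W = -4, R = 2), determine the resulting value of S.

Under do(W = -4, R = 2), each intervened variable's structural equation is replaced by its fixed value.
S = 3*R + U + 1  [with R=2, U=3]  = 10

10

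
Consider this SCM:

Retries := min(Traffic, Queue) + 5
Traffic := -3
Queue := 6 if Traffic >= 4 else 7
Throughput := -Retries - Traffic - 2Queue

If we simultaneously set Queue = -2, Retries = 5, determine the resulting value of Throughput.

2

Setting Queue = -2, Retries = 5 by intervention discards those variables' equations.
Throughput = -Retries - Traffic - 2Queue  [with Retries=5, Traffic=-3, Queue=-2]  = 2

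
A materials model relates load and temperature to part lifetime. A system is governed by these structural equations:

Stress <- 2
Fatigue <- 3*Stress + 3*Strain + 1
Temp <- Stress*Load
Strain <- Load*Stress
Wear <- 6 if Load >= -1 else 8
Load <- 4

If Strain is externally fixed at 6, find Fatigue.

The intervention breaks the incoming arrows to Strain: Strain <- Load*Stress no longer applies, and Strain = 6.
Fatigue = 3*Stress + 3*Strain + 1  [with Stress=2, Strain=6]  = 25

25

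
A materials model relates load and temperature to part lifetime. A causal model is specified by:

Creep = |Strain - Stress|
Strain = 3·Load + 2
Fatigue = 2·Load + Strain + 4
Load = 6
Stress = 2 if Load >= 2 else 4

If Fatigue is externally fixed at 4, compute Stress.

Under do(Fatigue=4), the mechanism Fatigue = 2·Load + Strain + 4 is discarded; Fatigue is fixed at 4.
No directed path runs from Fatigue to Stress, so Stress keeps its natural value.
Stress = 2 if Load >= 2 else 4  [with Load=6]  = 2

2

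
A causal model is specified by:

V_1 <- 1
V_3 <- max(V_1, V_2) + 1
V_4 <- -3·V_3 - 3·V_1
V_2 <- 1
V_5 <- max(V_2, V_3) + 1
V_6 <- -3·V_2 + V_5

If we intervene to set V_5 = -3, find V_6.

The intervention breaks the incoming arrows to V_5: V_5 <- max(V_2, V_3) + 1 no longer applies, and V_5 = -3.
V_6 = -3·V_2 + V_5  [with V_2=1, V_5=-3]  = -6

-6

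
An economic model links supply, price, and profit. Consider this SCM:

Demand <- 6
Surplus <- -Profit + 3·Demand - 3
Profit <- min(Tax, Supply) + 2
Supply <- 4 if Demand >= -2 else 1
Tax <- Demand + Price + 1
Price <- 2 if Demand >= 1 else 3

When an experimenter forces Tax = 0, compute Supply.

4

Under do(Tax=0), the mechanism Tax <- Demand + Price + 1 is discarded; Tax is fixed at 0.
Since Supply is not a descendant of the intervened variable, it is unaffected.
Supply = 4 if Demand >= -2 else 1  [with Demand=6]  = 4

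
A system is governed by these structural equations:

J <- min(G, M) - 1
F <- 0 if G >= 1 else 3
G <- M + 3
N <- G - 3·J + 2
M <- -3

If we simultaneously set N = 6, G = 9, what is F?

Setting N = 6, G = 9 by intervention discards those variables' equations.
F = 0 if G >= 1 else 3  [with G=9]  = 0

0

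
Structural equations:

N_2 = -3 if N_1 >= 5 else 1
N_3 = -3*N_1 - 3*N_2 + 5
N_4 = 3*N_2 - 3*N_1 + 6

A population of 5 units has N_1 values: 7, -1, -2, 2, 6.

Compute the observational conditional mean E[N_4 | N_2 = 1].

10

Conditioning on N_2=1 selects the 3 unit(s) with N_1 ∈ {-1, -2, 2}. Their N_4 values: 12, 15, 3. Mean = 10.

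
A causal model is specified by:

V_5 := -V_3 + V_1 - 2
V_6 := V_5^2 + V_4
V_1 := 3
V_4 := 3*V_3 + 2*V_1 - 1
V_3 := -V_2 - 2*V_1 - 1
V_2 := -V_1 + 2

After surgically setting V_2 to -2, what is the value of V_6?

Under do(V_2=-2), the mechanism V_2 := -V_1 + 2 is discarded; V_2 is fixed at -2.
V_3 = -V_2 - 2*V_1 - 1  [with V_2=-2, V_1=3]  = -5
V_4 = 3*V_3 + 2*V_1 - 1  [with V_3=-5, V_1=3]  = -10
V_5 = -V_3 + V_1 - 2  [with V_3=-5, V_1=3]  = 6
V_6 = V_5^2 + V_4  [with V_5=6, V_4=-10]  = 26

26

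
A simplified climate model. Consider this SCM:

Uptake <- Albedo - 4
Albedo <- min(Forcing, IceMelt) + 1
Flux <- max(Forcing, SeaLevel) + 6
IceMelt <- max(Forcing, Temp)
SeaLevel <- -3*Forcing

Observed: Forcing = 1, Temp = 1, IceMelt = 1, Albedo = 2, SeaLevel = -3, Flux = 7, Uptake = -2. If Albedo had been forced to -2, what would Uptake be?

-6

The intervention breaks the incoming arrows to Albedo: Albedo <- min(Forcing, IceMelt) + 1 no longer applies, and Albedo = -2.
Uptake = Albedo - 4  [with Albedo=-2]  = -6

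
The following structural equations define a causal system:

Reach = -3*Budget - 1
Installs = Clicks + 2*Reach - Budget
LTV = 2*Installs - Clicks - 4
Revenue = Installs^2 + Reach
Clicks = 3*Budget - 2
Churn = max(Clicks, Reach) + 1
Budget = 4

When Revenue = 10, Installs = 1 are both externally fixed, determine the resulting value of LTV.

Under do(Revenue = 10, Installs = 1), each intervened variable's structural equation is replaced by its fixed value.
Clicks = 3*Budget - 2  [with Budget=4]  = 10
LTV = 2*Installs - Clicks - 4  [with Installs=1, Clicks=10]  = -12

-12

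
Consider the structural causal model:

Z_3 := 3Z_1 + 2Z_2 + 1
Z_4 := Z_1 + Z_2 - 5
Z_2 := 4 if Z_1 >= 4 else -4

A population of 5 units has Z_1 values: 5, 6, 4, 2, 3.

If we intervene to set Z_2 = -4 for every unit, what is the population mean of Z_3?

5

do(Z_2=-4) breaks Z_2's dependence on Z_1. With Z_2=-4 fixed, Z_3 across the units is 8, 11, 5, -1, 2, mean 5.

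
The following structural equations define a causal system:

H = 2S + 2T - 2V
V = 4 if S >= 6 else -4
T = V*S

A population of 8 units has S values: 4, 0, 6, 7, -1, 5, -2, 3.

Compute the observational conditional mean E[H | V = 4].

E[H|V=4] averages over only the 2 units with V=4 (S = 6, 7): H = 52, 62, mean 57.

57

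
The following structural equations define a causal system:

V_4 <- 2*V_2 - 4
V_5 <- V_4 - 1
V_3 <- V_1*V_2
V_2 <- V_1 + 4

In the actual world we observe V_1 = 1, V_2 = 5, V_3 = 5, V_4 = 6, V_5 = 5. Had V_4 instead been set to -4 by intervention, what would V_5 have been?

Intervening sets V_4 = -4 and removes its equation (V_4 <- 2*V_2 - 4).
V_5 = V_4 - 1  [with V_4=-4]  = -5

-5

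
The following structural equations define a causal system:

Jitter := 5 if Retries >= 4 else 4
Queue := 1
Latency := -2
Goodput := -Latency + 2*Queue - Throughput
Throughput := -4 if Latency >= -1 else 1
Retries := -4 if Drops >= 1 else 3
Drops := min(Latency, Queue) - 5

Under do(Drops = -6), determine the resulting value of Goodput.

3

The intervention breaks the incoming arrows to Drops: Drops := min(Latency, Queue) - 5 no longer applies, and Drops = -6.
Goodput is not downstream of the intervention, so its value is determined by the original equations.
Throughput = -4 if Latency >= -1 else 1  [with Latency=-2]  = 1
Goodput = -Latency + 2*Queue - Throughput  [with Latency=-2, Queue=1, Throughput=1]  = 3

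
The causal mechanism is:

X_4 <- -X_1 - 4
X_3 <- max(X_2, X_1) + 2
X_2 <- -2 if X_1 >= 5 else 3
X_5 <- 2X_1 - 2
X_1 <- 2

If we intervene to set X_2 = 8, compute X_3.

The intervention breaks the incoming arrows to X_2: X_2 <- -2 if X_1 >= 5 else 3 no longer applies, and X_2 = 8.
X_3 = max(X_2, X_1) + 2  [with X_2=8, X_1=2]  = 10

10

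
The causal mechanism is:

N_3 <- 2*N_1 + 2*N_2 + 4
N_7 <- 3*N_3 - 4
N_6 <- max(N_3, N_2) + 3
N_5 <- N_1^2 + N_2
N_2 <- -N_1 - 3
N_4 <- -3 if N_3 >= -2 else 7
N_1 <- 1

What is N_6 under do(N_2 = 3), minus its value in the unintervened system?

Under do(N_2=3), the mechanism N_2 <- -N_1 - 3 is discarded; N_2 is fixed at 3.
N_3 = 2*N_1 + 2*N_2 + 4  [with N_1=1, N_2=3]  = 12
N_6 = max(N_3, N_2) + 3  [with N_3=12, N_2=3]  = 15
Without intervention: N_2 = -N_1 - 3  [with N_1=1]  = -4; N_3 = 2*N_1 + 2*N_2 + 4  [with N_1=1, N_2=-4]  = -2; N_6 = max(N_3, N_2) + 3  [with N_3=-2, N_2=-4]  = 1.
Change = 15 − 1 = 14.

14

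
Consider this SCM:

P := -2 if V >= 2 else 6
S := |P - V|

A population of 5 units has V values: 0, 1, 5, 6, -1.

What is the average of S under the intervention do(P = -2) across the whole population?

Under do(P=-2), P's equation is replaced by P=-2 for every unit. Per-unit S: 2, 3, 7, 8, 1. Mean = 4.2.

4.2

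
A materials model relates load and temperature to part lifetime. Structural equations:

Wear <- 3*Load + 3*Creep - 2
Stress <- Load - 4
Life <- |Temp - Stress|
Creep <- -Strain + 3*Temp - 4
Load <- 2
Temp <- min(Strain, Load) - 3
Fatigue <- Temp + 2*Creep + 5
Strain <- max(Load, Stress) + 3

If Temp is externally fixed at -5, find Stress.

The intervention breaks the incoming arrows to Temp: Temp <- min(Strain, Load) - 3 no longer applies, and Temp = -5.
Since Stress is not a descendant of the intervened variable, it is unaffected.
Stress = Load - 4  [with Load=2]  = -2

-2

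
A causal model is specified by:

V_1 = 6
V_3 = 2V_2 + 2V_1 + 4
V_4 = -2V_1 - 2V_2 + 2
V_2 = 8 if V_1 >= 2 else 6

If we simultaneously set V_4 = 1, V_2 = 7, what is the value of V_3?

30

Setting V_4 = 1, V_2 = 7 by intervention discards those variables' equations.
V_3 = 2V_2 + 2V_1 + 4  [with V_2=7, V_1=6]  = 30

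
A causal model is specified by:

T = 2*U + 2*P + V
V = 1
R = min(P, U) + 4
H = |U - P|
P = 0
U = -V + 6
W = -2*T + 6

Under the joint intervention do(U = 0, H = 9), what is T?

1

Setting U = 0, H = 9 by intervention discards those variables' equations.
T = 2*U + 2*P + V  [with U=0, P=0, V=1]  = 1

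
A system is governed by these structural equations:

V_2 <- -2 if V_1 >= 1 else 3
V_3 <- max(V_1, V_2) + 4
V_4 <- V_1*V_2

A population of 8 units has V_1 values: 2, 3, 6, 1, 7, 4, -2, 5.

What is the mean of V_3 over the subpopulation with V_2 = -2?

8

Observing V_2=-2 restricts to units where V_2's equation naturally yields -2: V_1 ∈ {2, 3, 6, 1, 7, 4, 5}. In that subpopulation V_3 = 6, 7, 10, 5, 11, 8, 9, mean 8.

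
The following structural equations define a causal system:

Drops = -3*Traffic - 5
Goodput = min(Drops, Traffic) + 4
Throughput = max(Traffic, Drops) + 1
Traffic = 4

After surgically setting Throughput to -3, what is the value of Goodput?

-13

The intervention breaks the incoming arrows to Throughput: Throughput = max(Traffic, Drops) + 1 no longer applies, and Throughput = -3.
Goodput is not downstream of the intervention, so its value is determined by the original equations.
Drops = -3*Traffic - 5  [with Traffic=4]  = -17
Goodput = min(Drops, Traffic) + 4  [with Drops=-17, Traffic=4]  = -13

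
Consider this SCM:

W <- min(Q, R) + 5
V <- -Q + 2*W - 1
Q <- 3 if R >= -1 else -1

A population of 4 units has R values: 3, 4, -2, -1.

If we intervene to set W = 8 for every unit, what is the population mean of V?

The intervention sets W=8 in all 4 units regardless of R. Recomputing V per unit gives 12, 12, 16, 12; average 13.

13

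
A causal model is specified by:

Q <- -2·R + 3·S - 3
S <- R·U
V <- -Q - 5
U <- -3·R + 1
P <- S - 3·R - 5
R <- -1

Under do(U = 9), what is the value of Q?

Under do(U=9), the mechanism U <- -3·R + 1 is discarded; U is fixed at 9.
S = R·U  [with R=-1, U=9]  = -9
Q = -2·R + 3·S - 3  [with R=-1, S=-9]  = -28

-28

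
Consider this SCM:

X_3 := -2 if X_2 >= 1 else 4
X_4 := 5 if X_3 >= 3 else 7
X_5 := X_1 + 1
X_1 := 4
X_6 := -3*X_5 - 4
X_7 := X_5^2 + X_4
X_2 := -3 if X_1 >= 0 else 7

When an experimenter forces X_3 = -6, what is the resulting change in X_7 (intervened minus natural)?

The intervention breaks the incoming arrows to X_3: X_3 := -2 if X_2 >= 1 else 4 no longer applies, and X_3 = -6.
X_4 = 5 if X_3 >= 3 else 7  [with X_3=-6]  = 7
X_5 = X_1 + 1  [with X_1=4]  = 5
X_7 = X_5^2 + X_4  [with X_5=5, X_4=7]  = 32
Without intervention: X_2 = -3 if X_1 >= 0 else 7  [with X_1=4]  = -3; X_3 = -2 if X_2 >= 1 else 4  [with X_2=-3]  = 4; X_4 = 5 if X_3 >= 3 else 7  [with X_3=4]  = 5; X_5 = X_1 + 1  [with X_1=4]  = 5; X_7 = X_5^2 + X_4  [with X_5=5, X_4=5]  = 30.
Change = 32 − 30 = 2.

2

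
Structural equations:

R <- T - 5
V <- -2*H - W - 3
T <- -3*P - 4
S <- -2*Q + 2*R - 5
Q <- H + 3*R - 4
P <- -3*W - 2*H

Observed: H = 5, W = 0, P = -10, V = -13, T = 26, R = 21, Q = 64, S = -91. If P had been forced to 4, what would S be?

The intervention breaks the incoming arrows to P: P <- -3*W - 2*H no longer applies, and P = 4.
T = -3*P - 4  [with P=4]  = -16
R = T - 5  [with T=-16]  = -21
Q = H + 3*R - 4  [with H=5, R=-21]  = -62
S = -2*Q + 2*R - 5  [with Q=-62, R=-21]  = 77

77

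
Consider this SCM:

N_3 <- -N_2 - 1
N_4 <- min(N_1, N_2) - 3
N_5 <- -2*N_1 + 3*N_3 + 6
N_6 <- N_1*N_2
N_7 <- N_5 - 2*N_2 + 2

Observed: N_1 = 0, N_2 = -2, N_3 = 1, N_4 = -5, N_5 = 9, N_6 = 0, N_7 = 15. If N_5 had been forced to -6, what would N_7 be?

Under do(N_5=-6), the mechanism N_5 <- -2*N_1 + 3*N_3 + 6 is discarded; N_5 is fixed at -6.
N_7 = N_5 - 2*N_2 + 2  [with N_5=-6, N_2=-2]  = 0

0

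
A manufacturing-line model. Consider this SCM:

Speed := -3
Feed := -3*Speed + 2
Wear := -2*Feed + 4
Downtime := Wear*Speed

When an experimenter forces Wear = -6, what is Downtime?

The intervention breaks the incoming arrows to Wear: Wear := -2*Feed + 4 no longer applies, and Wear = -6.
Downtime = Wear*Speed  [with Wear=-6, Speed=-3]  = 18

18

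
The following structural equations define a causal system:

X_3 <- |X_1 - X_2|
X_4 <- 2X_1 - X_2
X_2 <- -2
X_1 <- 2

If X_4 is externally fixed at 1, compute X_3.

Under do(X_4=1), the mechanism X_4 <- 2X_1 - X_2 is discarded; X_4 is fixed at 1.
Since X_3 is not a descendant of the intervened variable, it is unaffected.
X_3 = |X_1 - X_2|  [with X_1=2, X_2=-2]  = 4

4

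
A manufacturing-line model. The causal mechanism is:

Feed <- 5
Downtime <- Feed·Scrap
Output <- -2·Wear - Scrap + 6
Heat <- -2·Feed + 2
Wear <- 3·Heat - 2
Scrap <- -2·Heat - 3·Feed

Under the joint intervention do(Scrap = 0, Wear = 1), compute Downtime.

0

The joint intervention fixes Scrap = 0, Wear = 1, removing each variable's own equation.
Downtime = Feed·Scrap  [with Feed=5, Scrap=0]  = 0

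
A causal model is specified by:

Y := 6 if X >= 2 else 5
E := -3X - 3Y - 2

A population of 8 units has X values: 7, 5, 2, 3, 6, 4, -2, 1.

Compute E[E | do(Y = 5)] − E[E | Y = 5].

do(Y=5) breaks Y's dependence on X. With Y=5 fixed, E across the units is -38, -32, -23, -26, -35, -29, -11, -20, mean -26.75.
E[E|Y=5] averages over only the 2 units with Y=5 (X = -2, 1): E = -11, -20, mean -15.5.
Difference = -26.75 − (-15.5) = -11.25.

-11.25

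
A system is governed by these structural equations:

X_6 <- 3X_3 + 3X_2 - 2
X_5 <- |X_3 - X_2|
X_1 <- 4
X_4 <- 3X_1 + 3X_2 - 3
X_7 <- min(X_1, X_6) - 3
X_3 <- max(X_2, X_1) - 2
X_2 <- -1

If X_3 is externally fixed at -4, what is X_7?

The intervention breaks the incoming arrows to X_3: X_3 <- max(X_2, X_1) - 2 no longer applies, and X_3 = -4.
X_6 = 3X_3 + 3X_2 - 2  [with X_3=-4, X_2=-1]  = -17
X_7 = min(X_1, X_6) - 3  [with X_1=4, X_6=-17]  = -20

-20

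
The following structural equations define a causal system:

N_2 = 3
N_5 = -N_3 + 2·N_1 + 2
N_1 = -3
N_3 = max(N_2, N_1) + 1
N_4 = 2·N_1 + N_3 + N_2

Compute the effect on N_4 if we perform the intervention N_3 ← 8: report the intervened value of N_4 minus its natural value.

The intervention breaks the incoming arrows to N_3: N_3 = max(N_2, N_1) + 1 no longer applies, and N_3 = 8.
N_4 = 2·N_1 + N_3 + N_2  [with N_1=-3, N_3=8, N_2=3]  = 5
Without intervention: N_3 = max(N_2, N_1) + 1  [with N_2=3, N_1=-3]  = 4; N_4 = 2·N_1 + N_3 + N_2  [with N_1=-3, N_3=4, N_2=3]  = 1.
Change = 5 − 1 = 4.

4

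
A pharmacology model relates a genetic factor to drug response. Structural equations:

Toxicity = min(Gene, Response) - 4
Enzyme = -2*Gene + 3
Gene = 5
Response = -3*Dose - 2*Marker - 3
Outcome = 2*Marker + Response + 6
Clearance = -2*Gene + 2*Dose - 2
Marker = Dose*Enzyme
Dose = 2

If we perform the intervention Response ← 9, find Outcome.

do(Response=9) replaces the equation Response = -3*Dose - 2*Marker - 3 with the constant Response = 9.
Enzyme = -2*Gene + 3  [with Gene=5]  = -7
Marker = Dose*Enzyme  [with Dose=2, Enzyme=-7]  = -14
Outcome = 2*Marker + Response + 6  [with Marker=-14, Response=9]  = -13

-13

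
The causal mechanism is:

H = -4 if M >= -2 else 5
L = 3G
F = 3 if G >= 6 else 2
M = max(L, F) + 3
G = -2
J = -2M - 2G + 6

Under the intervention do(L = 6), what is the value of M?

9

The intervention breaks the incoming arrows to L: L = 3G no longer applies, and L = 6.
F = 3 if G >= 6 else 2  [with G=-2]  = 2
M = max(L, F) + 3  [with L=6, F=2]  = 9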